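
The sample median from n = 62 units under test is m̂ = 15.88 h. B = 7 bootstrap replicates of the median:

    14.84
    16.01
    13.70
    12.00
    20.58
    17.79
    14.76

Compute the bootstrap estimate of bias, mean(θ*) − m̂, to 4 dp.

mean(θ*) = (14.84 + 16.01 + 13.70 + 12.00 + 20.58 + 17.79 + 14.76) / 7 = 15.66857
bias = 15.66857 − 15.88

bias = −0.2114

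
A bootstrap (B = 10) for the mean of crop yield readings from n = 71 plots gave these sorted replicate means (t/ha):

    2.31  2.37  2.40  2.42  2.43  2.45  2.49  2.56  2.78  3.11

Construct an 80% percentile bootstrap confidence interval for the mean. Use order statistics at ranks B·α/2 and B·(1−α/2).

(2.31, 2.78)

α = 0.20; lower rank = 10 × 0.100 = 1; upper rank = 10 × 0.900 = 9.
The 1st smallest replicate is 2.31; the 9th is 2.78.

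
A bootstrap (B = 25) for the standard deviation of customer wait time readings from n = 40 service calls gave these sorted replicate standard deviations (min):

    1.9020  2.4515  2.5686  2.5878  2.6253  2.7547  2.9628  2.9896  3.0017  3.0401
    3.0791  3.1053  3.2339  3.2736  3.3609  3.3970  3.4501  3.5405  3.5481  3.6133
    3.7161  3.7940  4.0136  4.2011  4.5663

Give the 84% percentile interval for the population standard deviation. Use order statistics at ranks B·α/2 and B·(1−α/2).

(2.4515, 4.0136)

α = 0.16; lower rank = 25 × 0.080 = 2; upper rank = 25 × 0.920 = 23.
The 2nd smallest replicate is 2.4515; the 23rd is 4.0136.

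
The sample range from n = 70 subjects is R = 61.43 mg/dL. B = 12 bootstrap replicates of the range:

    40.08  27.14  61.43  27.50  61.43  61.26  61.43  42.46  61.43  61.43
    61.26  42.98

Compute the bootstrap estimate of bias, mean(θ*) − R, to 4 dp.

mean(θ*) = (40.08 + 27.14 + 61.43 + 27.50 + 61.43 + 61.26 + 61.43 + 42.46 + 61.43 + 61.43 + 61.26 + 42.98) / 12 = 50.81917
bias = 50.81917 − 61.43

bias = −10.6108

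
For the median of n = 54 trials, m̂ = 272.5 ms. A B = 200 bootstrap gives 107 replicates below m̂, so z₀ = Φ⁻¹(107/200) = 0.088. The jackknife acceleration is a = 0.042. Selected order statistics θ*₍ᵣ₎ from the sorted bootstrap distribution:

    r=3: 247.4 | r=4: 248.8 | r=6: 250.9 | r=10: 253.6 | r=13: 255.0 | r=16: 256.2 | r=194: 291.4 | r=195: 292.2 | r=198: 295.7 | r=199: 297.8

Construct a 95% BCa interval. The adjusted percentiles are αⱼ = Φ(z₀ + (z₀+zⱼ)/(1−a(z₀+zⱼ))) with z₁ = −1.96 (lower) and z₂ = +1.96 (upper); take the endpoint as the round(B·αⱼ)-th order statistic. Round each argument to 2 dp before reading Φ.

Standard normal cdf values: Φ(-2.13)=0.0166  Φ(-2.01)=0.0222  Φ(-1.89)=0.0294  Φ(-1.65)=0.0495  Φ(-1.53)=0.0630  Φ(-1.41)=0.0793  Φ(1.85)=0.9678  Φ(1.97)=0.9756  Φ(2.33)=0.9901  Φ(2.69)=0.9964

Lower: z₀ + z₁ = 0.088 + (-1.960) = -1.872; 1 − a(z₀+z₁) = 1 − (0.042)(-1.872) = 1.0786; argument = 0.088 + (-1.872)/1.0786 = -1.6475 → -1.65.
α₁ = Φ(-1.65) = 0.0495; rank = round(200 × 0.0495) = 10; θ*₍10₎ = 253.6.
Upper: z₀ + z₂ = 2.048; 1 − a(z₀+z₂) = 0.9140; argument = 2.3287 → 2.33; α₂ = 0.9901; rank = 198; θ*₍198₎ = 295.7.

(253.6, 295.7)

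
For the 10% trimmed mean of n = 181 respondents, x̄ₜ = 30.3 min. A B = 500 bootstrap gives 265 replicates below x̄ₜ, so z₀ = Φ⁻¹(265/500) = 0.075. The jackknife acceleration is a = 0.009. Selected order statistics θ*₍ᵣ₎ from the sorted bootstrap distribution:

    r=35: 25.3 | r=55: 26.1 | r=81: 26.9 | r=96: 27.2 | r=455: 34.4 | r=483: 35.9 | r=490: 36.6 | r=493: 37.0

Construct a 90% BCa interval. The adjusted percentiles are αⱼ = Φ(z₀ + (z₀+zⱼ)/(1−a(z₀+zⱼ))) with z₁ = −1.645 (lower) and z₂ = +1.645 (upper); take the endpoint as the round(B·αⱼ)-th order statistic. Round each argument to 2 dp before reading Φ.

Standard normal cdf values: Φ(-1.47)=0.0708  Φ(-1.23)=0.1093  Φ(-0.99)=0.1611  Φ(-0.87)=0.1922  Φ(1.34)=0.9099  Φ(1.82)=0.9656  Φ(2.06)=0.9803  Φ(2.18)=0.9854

Lower: z₀ + z₁ = 0.075 + (-1.645) = -1.570; 1 − a(z₀+z₁) = 1 − (0.009)(-1.570) = 1.0141; argument = 0.075 + (-1.570)/1.0141 = -1.4731 → -1.47.
α₁ = Φ(-1.47) = 0.0708; rank = round(500 × 0.0708) = 35; θ*₍35₎ = 25.3.
Upper: z₀ + z₂ = 1.720; 1 − a(z₀+z₂) = 0.9845; argument = 1.8220 → 1.82; α₂ = 0.9656; rank = 483; θ*₍483₎ = 35.9.

(25.3, 35.9)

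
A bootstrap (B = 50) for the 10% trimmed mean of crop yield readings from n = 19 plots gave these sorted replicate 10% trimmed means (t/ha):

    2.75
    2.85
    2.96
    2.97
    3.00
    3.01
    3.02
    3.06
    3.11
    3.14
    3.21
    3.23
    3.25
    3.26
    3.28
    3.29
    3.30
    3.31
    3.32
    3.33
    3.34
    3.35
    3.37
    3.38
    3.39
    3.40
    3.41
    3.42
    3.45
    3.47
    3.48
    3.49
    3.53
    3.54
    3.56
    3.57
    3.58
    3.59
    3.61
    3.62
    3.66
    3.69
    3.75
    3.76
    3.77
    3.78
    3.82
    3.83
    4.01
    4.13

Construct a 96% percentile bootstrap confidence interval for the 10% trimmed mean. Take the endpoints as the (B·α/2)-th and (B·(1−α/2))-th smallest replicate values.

α = 0.04; lower rank = 50 × 0.020 = 1; upper rank = 50 × 0.980 = 49.
The 1st smallest replicate is 2.75; the 49th is 4.01.

(2.75, 4.01)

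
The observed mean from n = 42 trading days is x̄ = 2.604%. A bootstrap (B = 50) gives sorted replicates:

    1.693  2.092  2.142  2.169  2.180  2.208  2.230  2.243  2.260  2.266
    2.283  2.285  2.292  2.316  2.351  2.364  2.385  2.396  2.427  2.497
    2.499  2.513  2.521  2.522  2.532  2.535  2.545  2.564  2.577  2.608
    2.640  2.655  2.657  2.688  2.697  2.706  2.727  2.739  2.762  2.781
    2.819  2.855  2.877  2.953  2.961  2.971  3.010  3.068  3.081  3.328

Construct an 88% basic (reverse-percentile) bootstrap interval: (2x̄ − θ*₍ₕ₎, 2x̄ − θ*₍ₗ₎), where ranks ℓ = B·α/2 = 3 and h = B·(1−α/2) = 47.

(2.198, 3.066)

Percentile endpoints at ranks 3 and 47: θ*₍3₎ = 2.142, θ*₍47₎ = 3.010.
Basic interval reflects these around x̄:
  lower = 2 × 2.604 − 3.010 = 2.198
  upper = 2 × 2.604 − 2.142 = 3.066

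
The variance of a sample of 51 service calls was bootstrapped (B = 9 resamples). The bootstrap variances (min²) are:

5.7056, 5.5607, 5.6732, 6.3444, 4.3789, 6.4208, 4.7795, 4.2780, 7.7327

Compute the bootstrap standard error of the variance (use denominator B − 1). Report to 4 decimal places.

Bootstrap SE is the standard deviation of the 9 replicate variances.
Mean of replicates: (5.7056 + 5.5607 + 5.6732 + 6.3444 + 4.3789 + 6.4208 + 4.7795 + 4.2780 + 7.7327) / 9 = 50.87380 / 9 = 5.65264
Sum of squared deviations: (+0.05296)² + (−0.09194)² + (+0.02056)² + (+0.69176)² + (−1.27374)² + (+0.76816)² + (−0.87314)² + (−1.37464)² + (+2.08006)² = 9.68135
Variance = 9.68135 / 8 = 1.21017
SE* = √1.21017

SE* = 1.1001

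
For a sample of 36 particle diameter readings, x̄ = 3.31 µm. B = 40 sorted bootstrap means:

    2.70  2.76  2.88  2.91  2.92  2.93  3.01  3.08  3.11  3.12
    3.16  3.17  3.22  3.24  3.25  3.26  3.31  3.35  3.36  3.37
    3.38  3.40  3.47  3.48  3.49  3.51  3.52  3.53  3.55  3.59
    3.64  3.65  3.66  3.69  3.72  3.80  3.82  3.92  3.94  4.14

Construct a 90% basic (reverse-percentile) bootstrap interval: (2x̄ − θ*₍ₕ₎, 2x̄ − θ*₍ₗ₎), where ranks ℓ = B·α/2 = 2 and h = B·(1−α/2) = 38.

(2.70, 3.86)

Percentile endpoints at ranks 2 and 38: θ*₍2₎ = 2.76, θ*₍38₎ = 3.92.
Basic interval reflects these around x̄:
  lower = 2 × 3.31 − 3.92 = 2.70
  upper = 2 × 3.31 − 2.76 = 3.86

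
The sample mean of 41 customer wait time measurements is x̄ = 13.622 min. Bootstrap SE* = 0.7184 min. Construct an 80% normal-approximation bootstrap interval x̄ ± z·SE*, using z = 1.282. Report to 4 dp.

(12.7010, 14.5430)

Margin = 1.282 × 0.7184 = 0.92099
Interval: 13.622 ± 0.92099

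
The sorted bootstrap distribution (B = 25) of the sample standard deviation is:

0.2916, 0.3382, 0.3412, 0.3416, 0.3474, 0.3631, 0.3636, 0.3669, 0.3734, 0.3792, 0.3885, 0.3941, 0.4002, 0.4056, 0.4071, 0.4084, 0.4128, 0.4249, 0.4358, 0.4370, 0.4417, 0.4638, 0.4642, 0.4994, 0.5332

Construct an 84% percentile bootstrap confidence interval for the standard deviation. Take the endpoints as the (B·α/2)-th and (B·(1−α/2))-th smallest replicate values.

(0.3382, 0.4642)

α = 0.16; lower rank = 25 × 0.080 = 2; upper rank = 25 × 0.920 = 23.
The 2nd smallest replicate is 0.3382; the 23rd is 0.4642.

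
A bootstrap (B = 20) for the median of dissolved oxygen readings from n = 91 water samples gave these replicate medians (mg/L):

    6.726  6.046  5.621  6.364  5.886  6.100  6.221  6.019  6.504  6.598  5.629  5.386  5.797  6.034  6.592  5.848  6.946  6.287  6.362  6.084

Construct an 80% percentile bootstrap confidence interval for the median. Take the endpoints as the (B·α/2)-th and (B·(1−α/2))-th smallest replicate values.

(5.621, 6.598)

Sorted replicates: 5.386, 5.621, 5.629, 5.797, 5.848, 5.886, 6.019, 6.034, 6.046, 6.084, 6.100, 6.221, 6.287, 6.362, 6.364, 6.504, 6.592, 6.598, 6.726, 6.946
α = 0.20; lower rank = 20 × 0.100 = 2; upper rank = 20 × 0.900 = 18.
The 2nd smallest replicate is 5.621; the 18th is 6.598.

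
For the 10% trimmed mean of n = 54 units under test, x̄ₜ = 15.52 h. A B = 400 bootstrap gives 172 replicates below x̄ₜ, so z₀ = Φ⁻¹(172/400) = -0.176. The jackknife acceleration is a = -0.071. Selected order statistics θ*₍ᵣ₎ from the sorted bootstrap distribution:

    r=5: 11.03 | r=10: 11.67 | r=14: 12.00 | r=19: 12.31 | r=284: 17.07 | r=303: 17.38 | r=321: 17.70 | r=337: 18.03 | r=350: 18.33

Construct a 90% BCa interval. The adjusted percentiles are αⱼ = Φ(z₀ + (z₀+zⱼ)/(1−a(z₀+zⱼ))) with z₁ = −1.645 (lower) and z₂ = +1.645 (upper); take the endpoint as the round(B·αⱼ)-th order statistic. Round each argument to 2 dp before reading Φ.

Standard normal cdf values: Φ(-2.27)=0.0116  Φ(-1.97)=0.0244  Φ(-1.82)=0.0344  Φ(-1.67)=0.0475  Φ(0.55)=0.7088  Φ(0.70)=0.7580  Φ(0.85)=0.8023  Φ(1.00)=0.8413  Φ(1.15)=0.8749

(11.03, 18.33)

Lower: z₀ + z₁ = -0.176 + (-1.645) = -1.821; 1 − a(z₀+z₁) = 1 − (-0.071)(-1.821) = 0.8707; argument = -0.176 + (-1.821)/0.8707 = -2.2674 → -2.27.
α₁ = Φ(-2.27) = 0.0116; rank = round(400 × 0.0116) = 5; θ*₍5₎ = 11.03.
Upper: z₀ + z₂ = 1.469; 1 − a(z₀+z₂) = 1.1043; argument = 1.1543 → 1.15; α₂ = 0.8749; rank = 350; θ*₍350₎ = 18.33.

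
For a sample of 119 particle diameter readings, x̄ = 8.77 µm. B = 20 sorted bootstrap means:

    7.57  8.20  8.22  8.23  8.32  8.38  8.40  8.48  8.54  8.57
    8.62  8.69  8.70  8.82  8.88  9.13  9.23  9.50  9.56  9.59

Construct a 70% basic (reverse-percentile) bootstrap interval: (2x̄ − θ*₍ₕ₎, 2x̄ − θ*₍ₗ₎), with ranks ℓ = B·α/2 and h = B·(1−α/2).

Percentile endpoints at ranks 3 and 17: θ*₍3₎ = 8.22, θ*₍17₎ = 9.23.
Basic interval reflects these around x̄:
  lower = 2 × 8.77 − 9.23 = 8.31
  upper = 2 × 8.77 − 8.22 = 9.32

(8.31, 9.32)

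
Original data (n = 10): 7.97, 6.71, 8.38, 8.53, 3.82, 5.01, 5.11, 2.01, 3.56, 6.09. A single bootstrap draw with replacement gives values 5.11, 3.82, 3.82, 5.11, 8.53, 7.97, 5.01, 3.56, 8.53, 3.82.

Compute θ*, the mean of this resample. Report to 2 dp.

θ* = 5.53

Mean = (5.11 + 3.82 + 3.82 + 5.11 + 8.53 + 7.97 + 5.01 + 3.56 + 8.53 + 3.82) / 10 = 55.280 / 10 = 5.53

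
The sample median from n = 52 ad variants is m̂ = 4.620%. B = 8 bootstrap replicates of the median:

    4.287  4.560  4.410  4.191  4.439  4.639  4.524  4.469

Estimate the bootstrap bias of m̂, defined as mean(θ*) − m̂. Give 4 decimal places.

mean(θ*) = (4.287 + 4.560 + 4.410 + 4.191 + 4.439 + 4.639 + 4.524 + 4.469) / 8 = 4.43987
bias = 4.43987 − 4.620

bias = −0.1801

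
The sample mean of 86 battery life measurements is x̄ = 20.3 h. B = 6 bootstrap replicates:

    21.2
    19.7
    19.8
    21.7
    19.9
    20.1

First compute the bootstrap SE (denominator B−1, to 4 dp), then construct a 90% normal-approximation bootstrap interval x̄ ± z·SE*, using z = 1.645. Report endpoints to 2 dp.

Mean of replicates = 20.4000; sum of squared deviations = 3.5200; SE* = √(3.5200/5) = 0.8390
Margin = 1.645 × 0.8390 = 1.380
Interval: 20.3 ± 1.380

(18.92, 21.68)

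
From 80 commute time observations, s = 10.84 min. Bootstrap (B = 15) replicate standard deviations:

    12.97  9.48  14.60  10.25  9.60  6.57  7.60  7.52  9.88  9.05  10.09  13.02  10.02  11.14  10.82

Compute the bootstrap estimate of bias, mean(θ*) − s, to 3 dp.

mean(θ*) = (12.97 + 9.48 + 14.60 + 10.25 + 9.60 + 6.57 + 7.60 + 7.52 + 9.88 + 9.05 + 10.09 + 13.02 + 10.02 + 11.14 + 10.82) / 15 = 10.1740
bias = 10.1740 − 10.84

bias = −0.666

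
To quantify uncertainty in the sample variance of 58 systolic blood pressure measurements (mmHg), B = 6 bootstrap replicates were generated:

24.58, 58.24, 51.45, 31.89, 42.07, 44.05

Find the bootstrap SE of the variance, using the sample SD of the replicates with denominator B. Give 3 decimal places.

Bootstrap SE is the standard deviation of the 6 replicate variances.
Mean of replicates: (24.58 + 58.24 + 51.45 + 31.89 + 42.07 + 44.05) / 6 = 252.2800 / 6 = 42.0467
Sum of squared deviations: (−17.4667)² + (+16.1933)² + (+9.4033)² + (−10.1567)² + (+0.0233)² + (+2.0033)² = 762.9029
Variance = 762.9029 / 6 = 127.1505
SE* = √127.1505

SE* = 11.276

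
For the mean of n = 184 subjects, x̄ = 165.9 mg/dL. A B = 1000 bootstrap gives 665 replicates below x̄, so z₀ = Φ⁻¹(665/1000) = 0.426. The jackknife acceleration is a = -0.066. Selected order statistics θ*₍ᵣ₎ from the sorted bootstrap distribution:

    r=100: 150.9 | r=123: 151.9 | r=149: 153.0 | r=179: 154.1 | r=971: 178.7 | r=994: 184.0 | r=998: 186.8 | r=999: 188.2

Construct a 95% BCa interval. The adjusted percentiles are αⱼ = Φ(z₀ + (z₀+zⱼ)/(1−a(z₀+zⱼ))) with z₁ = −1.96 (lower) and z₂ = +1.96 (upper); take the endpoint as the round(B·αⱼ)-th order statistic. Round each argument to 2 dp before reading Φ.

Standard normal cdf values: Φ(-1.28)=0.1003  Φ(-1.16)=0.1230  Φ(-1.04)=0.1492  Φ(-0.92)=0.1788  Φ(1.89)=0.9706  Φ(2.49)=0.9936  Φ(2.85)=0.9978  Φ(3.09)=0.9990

Lower: z₀ + z₁ = 0.426 + (-1.960) = -1.534; 1 − a(z₀+z₁) = 1 − (-0.066)(-1.534) = 0.8988; argument = 0.426 + (-1.534)/0.8988 = -1.2808 → -1.28.
α₁ = Φ(-1.28) = 0.1003; rank = round(1000 × 0.1003) = 100; θ*₍100₎ = 150.9.
Upper: z₀ + z₂ = 2.386; 1 − a(z₀+z₂) = 1.1575; argument = 2.4874 → 2.49; α₂ = 0.9936; rank = 994; θ*₍994₎ = 184.0.

(150.9, 184.0)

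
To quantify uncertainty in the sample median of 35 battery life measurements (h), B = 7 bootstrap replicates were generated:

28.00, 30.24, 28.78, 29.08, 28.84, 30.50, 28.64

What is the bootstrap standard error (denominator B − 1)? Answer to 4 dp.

Bootstrap SE is the standard deviation of the 7 replicate medians.
Mean of replicates: (28.00 + 30.24 + 28.78 + 29.08 + 28.84 + 30.50 + 28.64) / 7 = 204.08000 / 7 = 29.15429
Sum of squared deviations: (−1.15429)² + (+1.08571)² + (−0.37429)² + (−0.07429)² + (−0.31429)² + (+1.34571)² + (−0.51429)² = 4.83097
Variance = 4.83097 / 6 = 0.80516
SE* = √0.80516

SE* = 0.8973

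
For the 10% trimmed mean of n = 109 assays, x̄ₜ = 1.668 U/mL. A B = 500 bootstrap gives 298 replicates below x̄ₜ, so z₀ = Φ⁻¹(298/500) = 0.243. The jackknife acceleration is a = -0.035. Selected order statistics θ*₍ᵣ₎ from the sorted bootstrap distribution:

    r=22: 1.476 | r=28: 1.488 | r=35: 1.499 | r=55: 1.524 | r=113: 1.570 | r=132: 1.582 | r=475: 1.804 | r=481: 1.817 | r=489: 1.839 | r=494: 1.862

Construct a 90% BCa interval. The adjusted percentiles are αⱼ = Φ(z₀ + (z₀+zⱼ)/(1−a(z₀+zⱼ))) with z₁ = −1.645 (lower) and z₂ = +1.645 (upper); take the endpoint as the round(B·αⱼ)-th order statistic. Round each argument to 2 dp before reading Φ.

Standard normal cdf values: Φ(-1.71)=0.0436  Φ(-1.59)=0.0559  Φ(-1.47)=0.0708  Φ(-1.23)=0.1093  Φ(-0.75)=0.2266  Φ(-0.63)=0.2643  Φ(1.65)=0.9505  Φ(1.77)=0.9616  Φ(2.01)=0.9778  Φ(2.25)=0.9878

(1.524, 1.839)

Lower: z₀ + z₁ = 0.243 + (-1.645) = -1.402; 1 − a(z₀+z₁) = 1 − (-0.035)(-1.402) = 0.9509; argument = 0.243 + (-1.402)/0.9509 = -1.2313 → -1.23.
α₁ = Φ(-1.23) = 0.1093; rank = round(500 × 0.1093) = 55; θ*₍55₎ = 1.524.
Upper: z₀ + z₂ = 1.888; 1 − a(z₀+z₂) = 1.0661; argument = 2.0140 → 2.01; α₂ = 0.9778; rank = 489; θ*₍489₎ = 1.839.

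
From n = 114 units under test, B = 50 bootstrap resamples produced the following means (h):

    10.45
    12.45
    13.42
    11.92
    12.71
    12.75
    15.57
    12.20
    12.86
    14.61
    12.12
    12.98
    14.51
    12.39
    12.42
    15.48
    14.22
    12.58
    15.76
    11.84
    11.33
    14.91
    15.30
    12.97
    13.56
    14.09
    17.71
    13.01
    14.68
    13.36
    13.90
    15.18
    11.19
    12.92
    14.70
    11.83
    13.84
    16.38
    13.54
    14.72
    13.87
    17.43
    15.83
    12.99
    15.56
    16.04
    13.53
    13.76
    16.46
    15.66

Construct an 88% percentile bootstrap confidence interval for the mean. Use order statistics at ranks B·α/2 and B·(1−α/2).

Sorted replicates: 10.45, 11.19, 11.33, 11.83, 11.84, 11.92, 12.12, 12.20, 12.39, 12.42, 12.45, 12.58, 12.71, 12.75, 12.86, 12.92, 12.97, 12.98, 12.99, 13.01, 13.36, 13.42, 13.53, 13.54, 13.56, 13.76, 13.84, 13.87, 13.90, 14.09, 14.22, 14.51, 14.61, 14.68, 14.70, 14.72, 14.91, 15.18, 15.30, 15.48, 15.56, 15.57, 15.66, 15.76, 15.83, 16.04, 16.38, 16.46, 17.43, 17.71
α = 0.12; lower rank = 50 × 0.060 = 3; upper rank = 50 × 0.940 = 47.
The 3rd smallest replicate is 11.33; the 47th is 16.38.

(11.33, 16.38)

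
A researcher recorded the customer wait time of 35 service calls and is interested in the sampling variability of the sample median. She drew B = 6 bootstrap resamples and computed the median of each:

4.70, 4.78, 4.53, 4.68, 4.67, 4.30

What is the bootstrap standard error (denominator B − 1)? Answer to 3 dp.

Bootstrap SE is the standard deviation of the 6 replicate medians.
Mean of replicates: (4.70 + 4.78 + 4.53 + 4.68 + 4.67 + 4.30) / 6 = 27.6600 / 6 = 4.6100
Sum of squared deviations: (+0.0900)² + (+0.1700)² + (−0.0800)² + (+0.0700)² + (+0.0600)² + (−0.3100)² = 0.1480
Variance = 0.1480 / 5 = 0.0296
SE* = √0.0296

SE* = 0.172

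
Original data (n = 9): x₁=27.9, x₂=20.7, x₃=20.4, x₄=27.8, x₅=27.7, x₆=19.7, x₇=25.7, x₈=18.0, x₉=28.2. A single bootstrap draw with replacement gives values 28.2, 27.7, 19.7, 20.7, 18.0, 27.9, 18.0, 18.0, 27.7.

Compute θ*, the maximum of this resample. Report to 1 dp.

θ* = 28.2

Maximum = 28.2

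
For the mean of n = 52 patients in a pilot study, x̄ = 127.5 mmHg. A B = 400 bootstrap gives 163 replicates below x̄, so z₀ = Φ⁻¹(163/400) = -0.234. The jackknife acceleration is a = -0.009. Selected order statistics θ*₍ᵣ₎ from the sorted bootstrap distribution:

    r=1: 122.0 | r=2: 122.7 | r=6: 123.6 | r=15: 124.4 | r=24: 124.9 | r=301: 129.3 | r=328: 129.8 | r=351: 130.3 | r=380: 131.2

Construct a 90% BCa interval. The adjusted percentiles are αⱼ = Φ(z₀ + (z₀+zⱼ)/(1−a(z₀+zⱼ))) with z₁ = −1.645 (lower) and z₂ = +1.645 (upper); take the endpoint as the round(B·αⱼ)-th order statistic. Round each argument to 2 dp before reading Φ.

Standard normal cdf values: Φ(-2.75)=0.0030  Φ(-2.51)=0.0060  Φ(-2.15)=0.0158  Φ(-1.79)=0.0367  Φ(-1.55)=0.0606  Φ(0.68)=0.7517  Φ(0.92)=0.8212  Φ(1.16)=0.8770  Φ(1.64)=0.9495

Lower: z₀ + z₁ = -0.234 + (-1.645) = -1.879; 1 − a(z₀+z₁) = 1 − (-0.009)(-1.879) = 0.9831; argument = -0.234 + (-1.879)/0.9831 = -2.1453 → -2.15.
α₁ = Φ(-2.15) = 0.0158; rank = round(400 × 0.0158) = 6; θ*₍6₎ = 123.6.
Upper: z₀ + z₂ = 1.411; 1 − a(z₀+z₂) = 1.0127; argument = 1.1593 → 1.16; α₂ = 0.8770; rank = 351; θ*₍351₎ = 130.3.

(123.6, 130.3)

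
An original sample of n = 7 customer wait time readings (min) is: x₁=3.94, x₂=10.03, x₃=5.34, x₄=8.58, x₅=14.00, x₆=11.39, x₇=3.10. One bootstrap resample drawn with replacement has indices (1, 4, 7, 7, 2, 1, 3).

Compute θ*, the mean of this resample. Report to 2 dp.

θ* = 5.43

Resample values: 3.94, 8.58, 3.10, 3.10, 10.03, 3.94, 5.34.
Mean = (3.94 + 8.58 + 3.10 + 3.10 + 10.03 + 3.94 + 5.34) / 7 = 38.030 / 7 = 5.43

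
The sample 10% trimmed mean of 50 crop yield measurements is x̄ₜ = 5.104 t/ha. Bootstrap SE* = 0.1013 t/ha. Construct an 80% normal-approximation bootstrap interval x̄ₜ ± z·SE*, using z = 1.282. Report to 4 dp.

(4.9741, 5.2339)

Margin = 1.282 × 0.1013 = 0.12987
Interval: 5.104 ± 0.12987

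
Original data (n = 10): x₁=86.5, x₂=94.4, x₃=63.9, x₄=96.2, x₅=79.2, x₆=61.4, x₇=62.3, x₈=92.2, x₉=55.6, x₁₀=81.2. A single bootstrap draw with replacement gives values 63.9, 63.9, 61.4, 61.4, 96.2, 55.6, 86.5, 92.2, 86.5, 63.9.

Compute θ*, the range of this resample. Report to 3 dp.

Range = 96.2 − 55.6 = 40.600

θ* = 40.600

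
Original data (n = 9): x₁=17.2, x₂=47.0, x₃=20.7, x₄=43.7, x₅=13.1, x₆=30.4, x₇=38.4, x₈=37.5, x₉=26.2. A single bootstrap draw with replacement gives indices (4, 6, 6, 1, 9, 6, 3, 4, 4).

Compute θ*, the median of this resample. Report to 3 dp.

Resample values: 43.7, 30.4, 30.4, 17.2, 26.2, 30.4, 20.7, 43.7, 43.7.
Sorted: 17.2, 20.7, 26.2, 30.4, 30.4, 30.4, 43.7, 43.7, 43.7
Median = middle value = 30.400

θ* = 30.400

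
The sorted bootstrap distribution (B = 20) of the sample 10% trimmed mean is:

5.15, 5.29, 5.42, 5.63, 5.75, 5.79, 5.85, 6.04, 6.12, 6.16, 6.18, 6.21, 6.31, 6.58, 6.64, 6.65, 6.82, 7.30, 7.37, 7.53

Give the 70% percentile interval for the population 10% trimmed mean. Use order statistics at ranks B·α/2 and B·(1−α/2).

α = 0.30; lower rank = 20 × 0.150 = 3; upper rank = 20 × 0.850 = 17.
The 3rd smallest replicate is 5.42; the 17th is 6.82.

(5.42, 6.82)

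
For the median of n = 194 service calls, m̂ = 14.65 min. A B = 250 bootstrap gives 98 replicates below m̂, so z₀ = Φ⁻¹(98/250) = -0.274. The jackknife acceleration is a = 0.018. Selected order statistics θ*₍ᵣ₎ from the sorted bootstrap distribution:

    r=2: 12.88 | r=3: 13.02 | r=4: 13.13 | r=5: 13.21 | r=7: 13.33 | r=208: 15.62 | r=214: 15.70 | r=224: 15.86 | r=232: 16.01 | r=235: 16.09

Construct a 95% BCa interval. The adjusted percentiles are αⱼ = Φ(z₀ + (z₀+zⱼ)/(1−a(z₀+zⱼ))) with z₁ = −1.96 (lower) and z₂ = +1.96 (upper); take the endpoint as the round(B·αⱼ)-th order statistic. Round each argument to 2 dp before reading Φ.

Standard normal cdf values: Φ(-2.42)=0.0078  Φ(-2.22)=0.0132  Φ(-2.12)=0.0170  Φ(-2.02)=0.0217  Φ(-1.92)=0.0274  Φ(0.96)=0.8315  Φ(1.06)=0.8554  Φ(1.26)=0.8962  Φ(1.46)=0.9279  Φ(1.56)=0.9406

(12.88, 16.01)

Lower: z₀ + z₁ = -0.274 + (-1.960) = -2.234; 1 − a(z₀+z₁) = 1 − (0.018)(-2.234) = 1.0402; argument = -0.274 + (-2.234)/1.0402 = -2.4216 → -2.42.
α₁ = Φ(-2.42) = 0.0078; rank = round(250 × 0.0078) = 2; θ*₍2₎ = 12.88.
Upper: z₀ + z₂ = 1.686; 1 − a(z₀+z₂) = 0.9697; argument = 1.4648 → 1.46; α₂ = 0.9279; rank = 232; θ*₍232₎ = 16.01.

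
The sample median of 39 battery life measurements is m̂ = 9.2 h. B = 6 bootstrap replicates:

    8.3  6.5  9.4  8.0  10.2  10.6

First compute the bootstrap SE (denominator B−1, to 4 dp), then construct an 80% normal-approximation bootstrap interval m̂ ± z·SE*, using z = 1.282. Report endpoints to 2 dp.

(7.24, 11.16)

Mean of replicates = 8.8333; sum of squared deviations = 11.7333; SE* = √(11.7333/5) = 1.5319
Margin = 1.282 × 1.5319 = 1.964
Interval: 9.2 ± 1.964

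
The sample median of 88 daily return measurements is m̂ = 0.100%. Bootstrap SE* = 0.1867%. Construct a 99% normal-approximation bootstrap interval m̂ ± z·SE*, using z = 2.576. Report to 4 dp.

Margin = 2.576 × 0.1867 = 0.48094
Interval: 0.100 ± 0.48094

(-0.3809, 0.5809)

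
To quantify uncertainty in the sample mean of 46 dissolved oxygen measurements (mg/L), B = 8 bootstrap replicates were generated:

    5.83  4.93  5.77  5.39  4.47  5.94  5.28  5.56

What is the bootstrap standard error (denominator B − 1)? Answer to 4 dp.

SE* = 0.4985

Bootstrap SE is the standard deviation of the 8 replicate means.
Mean of replicates: (5.83 + 4.93 + 5.77 + 5.39 + 4.47 + 5.94 + 5.28 + 5.56) / 8 = 43.17000 / 8 = 5.39625
Sum of squared deviations: (+0.43375)² + (−0.46625)² + (+0.37375)² + (−0.00625)² + (−0.92625)² + (+0.54375)² + (−0.11625)² + (+0.16375)² = 1.73919
Variance = 1.73919 / 7 = 0.24846
SE* = √0.24846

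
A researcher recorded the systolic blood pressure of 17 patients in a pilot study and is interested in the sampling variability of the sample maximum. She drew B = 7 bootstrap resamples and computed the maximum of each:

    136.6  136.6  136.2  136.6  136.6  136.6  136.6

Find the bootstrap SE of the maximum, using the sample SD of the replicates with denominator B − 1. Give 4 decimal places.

SE* = 0.1512

Bootstrap SE is the standard deviation of the 7 replicate maximums.
Mean of replicates: (136.6 + 136.6 + 136.2 + 136.6 + 136.6 + 136.6 + 136.6) / 7 = 955.80000 / 7 = 136.54286
Sum of squared deviations: (+0.05714)² + (+0.05714)² + (−0.34286)² + (+0.05714)² + (+0.05714)² + (+0.05714)² + (+0.05714)² = 0.13714
Variance = 0.13714 / 6 = 0.02286
SE* = √0.02286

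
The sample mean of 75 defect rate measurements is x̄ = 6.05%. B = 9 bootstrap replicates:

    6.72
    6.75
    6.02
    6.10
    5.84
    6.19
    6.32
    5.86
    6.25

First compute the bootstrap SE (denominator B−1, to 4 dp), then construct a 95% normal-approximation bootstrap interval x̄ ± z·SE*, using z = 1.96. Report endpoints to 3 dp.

(5.403, 6.697)

Mean of replicates = 6.2278; sum of squared deviations = 0.8706; SE* = √(0.8706/8) = 0.3299
Margin = 1.96 × 0.3299 = 0.6466
Interval: 6.05 ± 0.6466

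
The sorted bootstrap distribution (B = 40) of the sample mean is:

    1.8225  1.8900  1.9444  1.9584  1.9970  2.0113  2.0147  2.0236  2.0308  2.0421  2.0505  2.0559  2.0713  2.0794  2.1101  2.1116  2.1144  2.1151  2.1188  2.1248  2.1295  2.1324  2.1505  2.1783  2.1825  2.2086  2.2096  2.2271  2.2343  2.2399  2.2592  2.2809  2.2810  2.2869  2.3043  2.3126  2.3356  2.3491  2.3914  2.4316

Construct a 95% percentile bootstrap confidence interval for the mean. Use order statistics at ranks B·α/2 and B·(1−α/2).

(1.8225, 2.3914)

α = 0.05; lower rank = 40 × 0.025 = 1; upper rank = 40 × 0.975 = 39.
The 1st smallest replicate is 1.8225; the 39th is 2.3914.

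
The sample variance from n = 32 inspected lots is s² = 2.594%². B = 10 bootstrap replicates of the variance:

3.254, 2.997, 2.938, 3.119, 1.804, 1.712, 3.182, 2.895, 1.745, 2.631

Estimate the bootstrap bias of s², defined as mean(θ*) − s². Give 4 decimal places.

mean(θ*) = (3.254 + 2.997 + 2.938 + 3.119 + 1.804 + 1.712 + 3.182 + 2.895 + 1.745 + 2.631) / 10 = 2.62770
bias = 2.62770 − 2.594

bias = +0.0337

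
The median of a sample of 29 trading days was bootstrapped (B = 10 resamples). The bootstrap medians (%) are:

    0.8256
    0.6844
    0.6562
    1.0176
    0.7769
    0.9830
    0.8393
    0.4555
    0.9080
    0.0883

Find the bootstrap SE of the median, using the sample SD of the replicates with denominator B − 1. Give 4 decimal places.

SE* = 0.2781

Bootstrap SE is the standard deviation of the 10 replicate medians.
Mean of replicates: (0.8256 + 0.6844 + 0.6562 + 1.0176 + 0.7769 + 0.9830 + 0.8393 + 0.4555 + 0.9080 + 0.0883) / 10 = 7.23480 / 10 = 0.72348
Sum of squared deviations: (+0.10212)² + (−0.03908)² + (−0.06728)² + (+0.29412)² + (+0.05342)² + (+0.25952)² + (+0.11582)² + (−0.26798)² + (+0.18452)² + (−0.63518)² = 0.69592
Variance = 0.69592 / 9 = 0.07732
SE* = √0.07732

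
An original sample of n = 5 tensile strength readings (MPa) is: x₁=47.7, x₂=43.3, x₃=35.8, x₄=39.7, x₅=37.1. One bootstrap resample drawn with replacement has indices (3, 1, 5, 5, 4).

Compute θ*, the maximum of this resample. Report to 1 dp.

Resample values: 35.8, 47.7, 37.1, 37.1, 39.7.
Maximum = 47.7

θ* = 47.7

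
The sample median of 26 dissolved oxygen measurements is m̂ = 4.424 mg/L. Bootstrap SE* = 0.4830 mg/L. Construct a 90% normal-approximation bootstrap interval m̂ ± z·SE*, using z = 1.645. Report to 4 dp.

Margin = 1.645 × 0.4830 = 0.79453
Interval: 4.424 ± 0.79453

(3.6295, 5.2185)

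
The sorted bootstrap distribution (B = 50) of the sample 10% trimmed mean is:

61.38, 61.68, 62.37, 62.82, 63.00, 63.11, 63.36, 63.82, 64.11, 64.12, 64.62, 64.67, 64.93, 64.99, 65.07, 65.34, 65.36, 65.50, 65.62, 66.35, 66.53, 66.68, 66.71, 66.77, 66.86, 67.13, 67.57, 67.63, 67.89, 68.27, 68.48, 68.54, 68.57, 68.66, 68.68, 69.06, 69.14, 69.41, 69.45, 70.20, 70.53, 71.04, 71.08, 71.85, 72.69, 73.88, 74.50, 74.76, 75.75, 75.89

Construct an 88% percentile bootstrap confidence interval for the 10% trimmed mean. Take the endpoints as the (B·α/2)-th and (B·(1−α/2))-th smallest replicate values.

(62.37, 74.50)

α = 0.12; lower rank = 50 × 0.060 = 3; upper rank = 50 × 0.940 = 47.
The 3rd smallest replicate is 62.37; the 47th is 74.50.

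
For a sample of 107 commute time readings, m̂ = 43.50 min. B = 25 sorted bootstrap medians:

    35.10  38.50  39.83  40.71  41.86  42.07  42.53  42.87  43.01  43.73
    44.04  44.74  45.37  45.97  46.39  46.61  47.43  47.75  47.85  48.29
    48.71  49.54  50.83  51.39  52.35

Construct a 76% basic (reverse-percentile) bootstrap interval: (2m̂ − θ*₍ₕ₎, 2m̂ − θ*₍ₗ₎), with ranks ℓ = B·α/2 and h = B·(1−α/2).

Percentile endpoints at ranks 3 and 22: θ*₍3₎ = 39.83, θ*₍22₎ = 49.54.
Basic interval reflects these around m̂:
  lower = 2 × 43.50 − 49.54 = 37.46
  upper = 2 × 43.50 − 39.83 = 47.17

(37.46, 47.17)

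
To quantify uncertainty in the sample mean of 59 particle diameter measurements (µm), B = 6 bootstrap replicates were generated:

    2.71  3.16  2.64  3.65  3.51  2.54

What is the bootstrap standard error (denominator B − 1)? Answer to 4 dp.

Bootstrap SE is the standard deviation of the 6 replicate means.
Mean of replicates: (2.71 + 3.16 + 2.64 + 3.65 + 3.51 + 2.54) / 6 = 18.21000 / 6 = 3.03500
Sum of squared deviations: (−0.32500)² + (+0.12500)² + (−0.39500)² + (+0.61500)² + (+0.47500)² + (−0.49500)² = 1.12615
Variance = 1.12615 / 5 = 0.22523
SE* = √0.22523

SE* = 0.4746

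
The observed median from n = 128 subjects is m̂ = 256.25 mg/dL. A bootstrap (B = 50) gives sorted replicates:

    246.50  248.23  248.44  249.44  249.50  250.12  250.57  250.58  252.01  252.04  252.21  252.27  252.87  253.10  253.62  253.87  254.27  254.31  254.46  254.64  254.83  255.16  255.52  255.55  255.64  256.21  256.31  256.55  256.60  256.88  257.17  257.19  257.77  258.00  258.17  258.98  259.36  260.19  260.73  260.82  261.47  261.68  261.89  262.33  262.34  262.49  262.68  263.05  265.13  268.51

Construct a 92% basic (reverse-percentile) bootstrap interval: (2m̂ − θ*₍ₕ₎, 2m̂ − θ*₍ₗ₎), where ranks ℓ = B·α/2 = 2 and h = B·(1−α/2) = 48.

(249.45, 264.27)

Percentile endpoints at ranks 2 and 48: θ*₍2₎ = 248.23, θ*₍48₎ = 263.05.
Basic interval reflects these around m̂:
  lower = 2 × 256.25 − 263.05 = 249.45
  upper = 2 × 256.25 − 248.23 = 264.27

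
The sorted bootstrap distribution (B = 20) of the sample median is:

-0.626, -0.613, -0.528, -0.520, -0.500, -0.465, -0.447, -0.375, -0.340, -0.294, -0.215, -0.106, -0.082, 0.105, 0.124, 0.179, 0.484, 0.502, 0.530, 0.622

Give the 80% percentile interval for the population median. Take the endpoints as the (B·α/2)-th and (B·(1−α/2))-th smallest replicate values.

(-0.613, 0.502)

α = 0.20; lower rank = 20 × 0.100 = 2; upper rank = 20 × 0.900 = 18.
The 2nd smallest replicate is -0.613; the 18th is 0.502.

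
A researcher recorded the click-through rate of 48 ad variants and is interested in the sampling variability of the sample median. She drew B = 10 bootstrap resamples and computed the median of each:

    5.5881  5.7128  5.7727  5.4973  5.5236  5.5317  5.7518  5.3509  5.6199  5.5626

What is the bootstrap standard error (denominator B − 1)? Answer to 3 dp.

SE* = 0.129

Bootstrap SE is the standard deviation of the 10 replicate medians.
Mean of replicates: (5.5881 + 5.7128 + 5.7727 + 5.4973 + 5.5236 + 5.5317 + 5.7518 + 5.3509 + 5.6199 + 5.5626) / 10 = 55.91140 / 10 = 5.59114
Sum of squared deviations: (−0.00304)² + (+0.12166)² + (+0.18156)² + (−0.09384)² + (−0.06754)² + (−0.05944)² + (+0.16066)² + (−0.24024)² + (+0.02876)² + (−0.02854)² = 0.14984
Variance = 0.14984 / 9 = 0.01665
SE* = √0.01665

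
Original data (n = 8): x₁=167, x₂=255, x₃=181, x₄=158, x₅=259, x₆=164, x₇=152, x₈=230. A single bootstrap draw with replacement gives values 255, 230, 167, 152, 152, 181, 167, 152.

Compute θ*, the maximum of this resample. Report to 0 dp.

Maximum = 255

θ* = 255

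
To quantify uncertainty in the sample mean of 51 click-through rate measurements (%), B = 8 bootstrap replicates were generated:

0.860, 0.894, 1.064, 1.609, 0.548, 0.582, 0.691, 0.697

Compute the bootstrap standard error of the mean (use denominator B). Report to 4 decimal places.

SE* = 0.3227

Bootstrap SE is the standard deviation of the 8 replicate means.
Mean of replicates: (0.860 + 0.894 + 1.064 + 1.609 + 0.548 + 0.582 + 0.691 + 0.697) / 8 = 6.94500 / 8 = 0.86813
Sum of squared deviations: (−0.00813)² + (+0.02587)² + (+0.19588)² + (+0.74087)² + (−0.32012)² + (−0.28613)² + (−0.17713)² + (−0.17113)² = 0.83300
Variance = 0.83300 / 8 = 0.10413
SE* = √0.10413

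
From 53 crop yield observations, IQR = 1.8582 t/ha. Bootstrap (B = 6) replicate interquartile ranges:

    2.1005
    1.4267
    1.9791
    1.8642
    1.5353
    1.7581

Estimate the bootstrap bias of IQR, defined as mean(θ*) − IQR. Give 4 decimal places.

bias = −0.0809

mean(θ*) = (2.1005 + 1.4267 + 1.9791 + 1.8642 + 1.5353 + 1.7581) / 6 = 1.77732
bias = 1.77732 − 1.8582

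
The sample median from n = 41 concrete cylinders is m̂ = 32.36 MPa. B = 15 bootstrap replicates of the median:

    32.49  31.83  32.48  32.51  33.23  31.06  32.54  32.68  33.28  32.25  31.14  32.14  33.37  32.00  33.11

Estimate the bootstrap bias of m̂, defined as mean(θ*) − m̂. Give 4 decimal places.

bias = +0.0473

mean(θ*) = (32.49 + 31.83 + 32.48 + 32.51 + 33.23 + 31.06 + 32.54 + 32.68 + 33.28 + 32.25 + 31.14 + 32.14 + 33.37 + 32.00 + 33.11) / 15 = 32.40733
bias = 32.40733 − 32.36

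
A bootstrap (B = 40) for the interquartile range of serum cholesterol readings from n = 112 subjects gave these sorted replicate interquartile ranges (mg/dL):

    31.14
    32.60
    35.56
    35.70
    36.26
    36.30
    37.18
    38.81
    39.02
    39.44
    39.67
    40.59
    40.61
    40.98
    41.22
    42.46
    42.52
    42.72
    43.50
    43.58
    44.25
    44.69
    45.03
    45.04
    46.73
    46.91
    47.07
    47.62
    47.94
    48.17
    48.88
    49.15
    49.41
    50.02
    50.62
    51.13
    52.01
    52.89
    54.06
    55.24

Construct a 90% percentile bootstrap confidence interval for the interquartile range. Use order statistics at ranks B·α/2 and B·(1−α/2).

α = 0.10; lower rank = 40 × 0.050 = 2; upper rank = 40 × 0.950 = 38.
The 2nd smallest replicate is 32.60; the 38th is 52.89.

(32.60, 52.89)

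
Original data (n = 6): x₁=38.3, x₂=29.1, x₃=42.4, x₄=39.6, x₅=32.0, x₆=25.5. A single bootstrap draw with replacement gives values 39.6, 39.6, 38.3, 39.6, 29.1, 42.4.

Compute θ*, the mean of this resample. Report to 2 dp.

Mean = (39.6 + 39.6 + 38.3 + 39.6 + 29.1 + 42.4) / 6 = 228.60 / 6 = 38.10

θ* = 38.10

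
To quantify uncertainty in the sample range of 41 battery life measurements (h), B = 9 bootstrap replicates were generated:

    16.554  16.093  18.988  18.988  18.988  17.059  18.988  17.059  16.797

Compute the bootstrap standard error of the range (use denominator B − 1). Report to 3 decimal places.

SE* = 1.233

Bootstrap SE is the standard deviation of the 9 replicate ranges.
Mean of replicates: (16.554 + 16.093 + 18.988 + 18.988 + 18.988 + 17.059 + 18.988 + 17.059 + 16.797) / 9 = 159.5140 / 9 = 17.7238
Sum of squared deviations: (−1.1698)² + (−1.6308)² + (+1.2642)² + (+1.2642)² + (+1.2642)² + (−0.6648)² + (+1.2642)² + (−0.6648)² + (−0.9268)² = 12.1636
Variance = 12.1636 / 8 = 1.5205
SE* = √1.5205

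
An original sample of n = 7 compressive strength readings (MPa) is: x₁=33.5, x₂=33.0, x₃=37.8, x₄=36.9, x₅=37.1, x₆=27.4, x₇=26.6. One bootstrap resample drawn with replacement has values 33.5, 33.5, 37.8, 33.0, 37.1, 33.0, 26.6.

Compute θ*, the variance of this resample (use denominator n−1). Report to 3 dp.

θ* = 13.260

Mean = 33.5000; sum of squared deviations = 79.5600
s² = 79.5600 / 6 = 13.2600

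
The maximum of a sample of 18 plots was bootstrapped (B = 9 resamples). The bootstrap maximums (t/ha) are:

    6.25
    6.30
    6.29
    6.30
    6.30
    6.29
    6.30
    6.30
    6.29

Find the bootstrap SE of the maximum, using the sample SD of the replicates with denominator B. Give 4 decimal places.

SE* = 0.0152

Bootstrap SE is the standard deviation of the 9 replicate maximums.
Mean of replicates: (6.25 + 6.30 + 6.29 + 6.30 + 6.30 + 6.29 + 6.30 + 6.30 + 6.29) / 9 = 56.62000 / 9 = 6.29111
Sum of squared deviations: (−0.04111)² + (+0.00889)² + (−0.00111)² + (+0.00889)² + (+0.00889)² + (−0.00111)² + (+0.00889)² + (+0.00889)² + (−0.00111)² = 0.00209
Variance = 0.00209 / 9 = 0.00023
SE* = √0.00023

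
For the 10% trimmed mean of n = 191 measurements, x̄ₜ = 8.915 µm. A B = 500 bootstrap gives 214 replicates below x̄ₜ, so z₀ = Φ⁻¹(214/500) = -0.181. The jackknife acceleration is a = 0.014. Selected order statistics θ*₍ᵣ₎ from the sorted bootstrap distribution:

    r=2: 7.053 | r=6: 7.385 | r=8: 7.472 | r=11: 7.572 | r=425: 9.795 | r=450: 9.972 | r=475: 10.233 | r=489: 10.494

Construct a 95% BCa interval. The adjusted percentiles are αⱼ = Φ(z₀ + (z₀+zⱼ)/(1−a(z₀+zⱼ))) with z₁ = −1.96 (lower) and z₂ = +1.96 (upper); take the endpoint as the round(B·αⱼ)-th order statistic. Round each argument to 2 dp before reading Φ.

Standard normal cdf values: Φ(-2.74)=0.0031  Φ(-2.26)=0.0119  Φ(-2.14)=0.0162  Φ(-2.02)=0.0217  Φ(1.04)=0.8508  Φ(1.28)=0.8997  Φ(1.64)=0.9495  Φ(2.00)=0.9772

(7.385, 10.233)

Lower: z₀ + z₁ = -0.181 + (-1.960) = -2.141; 1 − a(z₀+z₁) = 1 − (0.014)(-2.141) = 1.0300; argument = -0.181 + (-2.141)/1.0300 = -2.2597 → -2.26.
α₁ = Φ(-2.26) = 0.0119; rank = round(500 × 0.0119) = 6; θ*₍6₎ = 7.385.
Upper: z₀ + z₂ = 1.779; 1 − a(z₀+z₂) = 0.9751; argument = 1.6434 → 1.64; α₂ = 0.9495; rank = 475; θ*₍475₎ = 10.233.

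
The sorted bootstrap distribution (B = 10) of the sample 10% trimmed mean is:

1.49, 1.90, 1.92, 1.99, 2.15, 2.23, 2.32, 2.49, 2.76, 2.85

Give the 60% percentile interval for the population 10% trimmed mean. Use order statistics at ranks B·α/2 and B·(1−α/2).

α = 0.40; lower rank = 10 × 0.200 = 2; upper rank = 10 × 0.800 = 8.
The 2nd smallest replicate is 1.90; the 8th is 2.49.

(1.90, 2.49)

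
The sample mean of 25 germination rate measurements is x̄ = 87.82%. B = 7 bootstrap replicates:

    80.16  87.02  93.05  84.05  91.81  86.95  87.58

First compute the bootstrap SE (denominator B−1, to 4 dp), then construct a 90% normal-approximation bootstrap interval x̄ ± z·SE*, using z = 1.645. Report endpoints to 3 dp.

(80.612, 95.028)

Mean of replicates = 87.2314; sum of squared deviations = 115.1911; SE* = √(115.1911/6) = 4.3816
Margin = 1.645 × 4.3816 = 7.2077
Interval: 87.82 ± 7.2077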